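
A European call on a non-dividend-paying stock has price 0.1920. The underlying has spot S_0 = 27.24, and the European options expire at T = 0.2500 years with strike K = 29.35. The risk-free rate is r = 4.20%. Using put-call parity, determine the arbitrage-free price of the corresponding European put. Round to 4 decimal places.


Answer: Put price = 1.9954

Derivation:
Put-call parity: C - P = S_0 * exp(-qT) - K * exp(-rT).
S_0 * exp(-qT) = 27.2400 * 1.00000000 = 27.24000000
K * exp(-rT) = 29.3500 * 0.98955493 = 29.04343727
P = C - S*exp(-qT) + K*exp(-rT)
P = 0.1920 - 27.24000000 + 29.04343727 = 1.9954


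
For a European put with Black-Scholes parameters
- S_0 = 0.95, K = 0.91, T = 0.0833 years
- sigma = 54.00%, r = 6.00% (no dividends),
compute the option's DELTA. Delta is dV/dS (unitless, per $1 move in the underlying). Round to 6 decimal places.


Answer: Delta = -0.349746

Derivation:
d1 = 0.3860071575; d2 = 0.2301537649
phi(d1) = 0.3703009239; exp(-qT) = 1.0000000000; exp(-rT) = 0.9950144692
N(-d1) = 0.3497456840
Delta = -exp(-qT) * N(-d1) = -1.0000000000 * 0.3497456840 = -0.349746


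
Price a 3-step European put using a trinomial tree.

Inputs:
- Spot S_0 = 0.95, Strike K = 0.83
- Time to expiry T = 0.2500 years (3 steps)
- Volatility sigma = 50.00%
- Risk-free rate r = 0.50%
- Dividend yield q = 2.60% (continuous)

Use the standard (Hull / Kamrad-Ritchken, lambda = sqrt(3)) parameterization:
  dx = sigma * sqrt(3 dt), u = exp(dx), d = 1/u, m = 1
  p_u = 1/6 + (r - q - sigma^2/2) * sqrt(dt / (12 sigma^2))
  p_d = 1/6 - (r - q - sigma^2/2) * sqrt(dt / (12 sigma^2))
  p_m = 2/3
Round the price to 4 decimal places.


dt = T/N = 0.083333; dx = sigma*sqrt(3*dt) = 0.250000
u = exp(dx) = 1.284025; d = 1/u = 0.778801
p_u = 0.142333, p_m = 0.666667, p_d = 0.191000
Discount per step: exp(-r*dt) = 0.999583
Stock lattice S(k, j) with j the centered position index:
  k=0: S(0,+0) = 0.9500
  k=1: S(1,-1) = 0.7399; S(1,+0) = 0.9500; S(1,+1) = 1.2198
  k=2: S(2,-2) = 0.5762; S(2,-1) = 0.7399; S(2,+0) = 0.9500; S(2,+1) = 1.2198; S(2,+2) = 1.5663
  k=3: S(3,-3) = 0.4487; S(3,-2) = 0.5762; S(3,-1) = 0.7399; S(3,+0) = 0.9500; S(3,+1) = 1.2198; S(3,+2) = 1.5663; S(3,+3) = 2.0112
Terminal payoffs V(N, j) = max(K - S_T, 0):
  V(3,-3) = 0.381252; V(3,-2) = 0.253796; V(3,-1) = 0.090139; V(3,+0) = 0.000000; V(3,+1) = 0.000000; V(3,+2) = 0.000000; V(3,+3) = 0.000000
Backward induction: V(k, j) = exp(-r*dt) * [p_u * V(k+1, j+1) + p_m * V(k+1, j) + p_d * V(k+1, j-1)]
  V(2,-2) = exp(-r*dt) * [p_u*0.090139 + p_m*0.253796 + p_d*0.381252] = 0.254740
  V(2,-1) = exp(-r*dt) * [p_u*0.000000 + p_m*0.090139 + p_d*0.253796] = 0.108523
  V(2,+0) = exp(-r*dt) * [p_u*0.000000 + p_m*0.000000 + p_d*0.090139] = 0.017209
  V(2,+1) = exp(-r*dt) * [p_u*0.000000 + p_m*0.000000 + p_d*0.000000] = 0.000000
  V(2,+2) = exp(-r*dt) * [p_u*0.000000 + p_m*0.000000 + p_d*0.000000] = 0.000000
  V(1,-1) = exp(-r*dt) * [p_u*0.017209 + p_m*0.108523 + p_d*0.254740] = 0.123402
  V(1,+0) = exp(-r*dt) * [p_u*0.000000 + p_m*0.017209 + p_d*0.108523] = 0.032187
  V(1,+1) = exp(-r*dt) * [p_u*0.000000 + p_m*0.000000 + p_d*0.017209] = 0.003286
  V(0,+0) = exp(-r*dt) * [p_u*0.003286 + p_m*0.032187 + p_d*0.123402] = 0.045477

Answer: Price = V(0,0) = 0.0455


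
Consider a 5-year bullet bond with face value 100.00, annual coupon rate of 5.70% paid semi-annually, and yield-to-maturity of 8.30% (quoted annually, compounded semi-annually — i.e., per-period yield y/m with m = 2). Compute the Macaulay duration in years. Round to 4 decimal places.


Answer: Macaulay duration = 4.3805 years

Derivation:
Coupon per period c = face * coupon_rate / m = 2.850000
Periods per year m = 2; per-period yield y/m = 0.041500
Number of cashflows N = 10
Cashflows (t years, CF_t, discount factor 1/(1+y/m)^(m*t), PV):
  t = 0.5000: CF_t = 2.850000, DF = 0.960154, PV = 2.736438
  t = 1.0000: CF_t = 2.850000, DF = 0.921895, PV = 2.627401
  t = 1.5000: CF_t = 2.850000, DF = 0.885161, PV = 2.522708
  t = 2.0000: CF_t = 2.850000, DF = 0.849890, PV = 2.422188
  t = 2.5000: CF_t = 2.850000, DF = 0.816025, PV = 2.325672
  t = 3.0000: CF_t = 2.850000, DF = 0.783510, PV = 2.233003
  t = 3.5000: CF_t = 2.850000, DF = 0.752290, PV = 2.144025
  t = 4.0000: CF_t = 2.850000, DF = 0.722314, PV = 2.058594
  t = 4.5000: CF_t = 2.850000, DF = 0.693532, PV = 1.976566
  t = 5.0000: CF_t = 102.850000, DF = 0.665897, PV = 68.487538
Price P = sum_t PV_t = 89.534132
Macaulay numerator sum_t t * PV_t:
  t * PV_t at t = 0.5000: 1.368219
  t * PV_t at t = 1.0000: 2.627401
  t * PV_t at t = 1.5000: 3.784062
  t * PV_t at t = 2.0000: 4.844375
  t * PV_t at t = 2.5000: 5.814180
  t * PV_t at t = 3.0000: 6.699008
  t * PV_t at t = 3.5000: 7.504089
  t * PV_t at t = 4.0000: 8.234375
  t * PV_t at t = 4.5000: 8.894548
  t * PV_t at t = 5.0000: 342.437689
Macaulay duration D = (sum_t t * PV_t) / P = 392.207947 / 89.534132 = 4.380541


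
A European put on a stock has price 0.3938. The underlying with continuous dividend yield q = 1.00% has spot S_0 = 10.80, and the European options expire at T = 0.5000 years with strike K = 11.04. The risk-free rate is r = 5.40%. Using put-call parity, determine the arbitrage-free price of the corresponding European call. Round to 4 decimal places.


Put-call parity: C - P = S_0 * exp(-qT) - K * exp(-rT).
S_0 * exp(-qT) = 10.8000 * 0.99501248 = 10.74613478
K * exp(-rT) = 11.0400 * 0.97336124 = 10.74590811
C = P + S*exp(-qT) - K*exp(-rT)
C = 0.3938 + 10.74613478 - 10.74590811 = 0.3940

Answer: Call price = 0.3940


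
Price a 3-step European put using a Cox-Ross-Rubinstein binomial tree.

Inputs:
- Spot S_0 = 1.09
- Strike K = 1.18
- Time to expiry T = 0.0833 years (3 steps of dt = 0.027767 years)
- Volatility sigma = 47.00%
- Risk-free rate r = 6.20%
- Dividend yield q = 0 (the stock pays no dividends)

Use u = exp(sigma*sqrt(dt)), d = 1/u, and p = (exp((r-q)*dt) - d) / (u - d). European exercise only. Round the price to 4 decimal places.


Answer: Price = V(0,0) = 0.1074

Derivation:
dt = T/N = 0.027767
u = exp(sigma*sqrt(dt)) = 1.081466; d = 1/u = 0.924671
p = (exp((r-q)*dt) - d) / (u - d) = 0.491420
Discount per step: exp(-r*dt) = 0.998280
Stock lattice S(k, i) with i counting down-moves:
  k=0: S(0,0) = 1.0900
  k=1: S(1,0) = 1.1788; S(1,1) = 1.0079
  k=2: S(2,0) = 1.2748; S(2,1) = 1.0900; S(2,2) = 0.9320
  k=3: S(3,0) = 1.3787; S(3,1) = 1.1788; S(3,2) = 1.0079; S(3,3) = 0.8618
Terminal payoffs V(N, i) = max(K - S_T, 0):
  V(3,0) = 0.000000; V(3,1) = 0.001202; V(3,2) = 0.172109; V(3,3) = 0.318237
Backward induction: V(k, i) = exp(-r*dt) * [p * V(k+1, i) + (1-p) * V(k+1, i+1)].
  V(2,0) = exp(-r*dt) * [p*0.000000 + (1-p)*0.001202] = 0.000610
  V(2,1) = exp(-r*dt) * [p*0.001202 + (1-p)*0.172109] = 0.087970
  V(2,2) = exp(-r*dt) * [p*0.172109 + (1-p)*0.318237] = 0.246003
  V(1,0) = exp(-r*dt) * [p*0.000610 + (1-p)*0.087970] = 0.044962
  V(1,1) = exp(-r*dt) * [p*0.087970 + (1-p)*0.246003] = 0.168053
  V(0,0) = exp(-r*dt) * [p*0.044962 + (1-p)*0.168053] = 0.107379


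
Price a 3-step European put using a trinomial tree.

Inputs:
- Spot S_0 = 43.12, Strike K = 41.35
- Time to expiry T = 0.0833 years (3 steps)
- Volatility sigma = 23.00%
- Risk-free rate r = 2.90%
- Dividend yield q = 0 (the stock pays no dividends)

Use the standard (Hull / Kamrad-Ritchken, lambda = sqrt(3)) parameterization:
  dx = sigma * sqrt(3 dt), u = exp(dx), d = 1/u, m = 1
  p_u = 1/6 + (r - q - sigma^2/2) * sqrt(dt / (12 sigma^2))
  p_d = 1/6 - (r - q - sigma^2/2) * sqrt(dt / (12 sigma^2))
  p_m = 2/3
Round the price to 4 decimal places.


Answer: Price = V(0,0) = 0.4599

Derivation:
dt = T/N = 0.027767; dx = sigma*sqrt(3*dt) = 0.066382
u = exp(dx) = 1.068635; d = 1/u = 0.935773
p_u = 0.167200, p_m = 0.666667, p_d = 0.166133
Discount per step: exp(-r*dt) = 0.999195
Stock lattice S(k, j) with j the centered position index:
  k=0: S(0,+0) = 43.1200
  k=1: S(1,-1) = 40.3505; S(1,+0) = 43.1200; S(1,+1) = 46.0795
  k=2: S(2,-2) = 37.7590; S(2,-1) = 40.3505; S(2,+0) = 43.1200; S(2,+1) = 46.0795; S(2,+2) = 49.2422
  k=3: S(3,-3) = 35.3338; S(3,-2) = 37.7590; S(3,-1) = 40.3505; S(3,+0) = 43.1200; S(3,+1) = 46.0795; S(3,+2) = 49.2422; S(3,+3) = 52.6219
Terminal payoffs V(N, j) = max(K - S_T, 0):
  V(3,-3) = 6.016168; V(3,-2) = 3.591035; V(3,-1) = 0.999454; V(3,+0) = 0.000000; V(3,+1) = 0.000000; V(3,+2) = 0.000000; V(3,+3) = 0.000000
Backward induction: V(k, j) = exp(-r*dt) * [p_u * V(k+1, j+1) + p_m * V(k+1, j) + p_d * V(k+1, j-1)]
  V(2,-2) = exp(-r*dt) * [p_u*0.999454 + p_m*3.591035 + p_d*6.016168] = 3.557752
  V(2,-1) = exp(-r*dt) * [p_u*0.000000 + p_m*0.999454 + p_d*3.591035] = 1.261877
  V(2,+0) = exp(-r*dt) * [p_u*0.000000 + p_m*0.000000 + p_d*0.999454] = 0.165909
  V(2,+1) = exp(-r*dt) * [p_u*0.000000 + p_m*0.000000 + p_d*0.000000] = 0.000000
  V(2,+2) = exp(-r*dt) * [p_u*0.000000 + p_m*0.000000 + p_d*0.000000] = 0.000000
  V(1,-1) = exp(-r*dt) * [p_u*0.165909 + p_m*1.261877 + p_d*3.557752] = 1.458877
  V(1,+0) = exp(-r*dt) * [p_u*0.000000 + p_m*0.165909 + p_d*1.261877] = 0.319988
  V(1,+1) = exp(-r*dt) * [p_u*0.000000 + p_m*0.000000 + p_d*0.165909] = 0.027541
  V(0,+0) = exp(-r*dt) * [p_u*0.027541 + p_m*0.319988 + p_d*1.458877] = 0.459928


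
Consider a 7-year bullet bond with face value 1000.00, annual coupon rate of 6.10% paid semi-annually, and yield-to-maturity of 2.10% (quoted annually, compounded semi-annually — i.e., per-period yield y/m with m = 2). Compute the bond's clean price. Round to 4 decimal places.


Coupon per period c = face * coupon_rate / m = 30.500000
Periods per year m = 2; per-period yield y/m = 0.010500
Number of cashflows N = 14
Cashflows (t years, CF_t, discount factor 1/(1+y/m)^(m*t), PV):
  t = 0.5000: CF_t = 30.500000, DF = 0.989609, PV = 30.183078
  t = 1.0000: CF_t = 30.500000, DF = 0.979326, PV = 29.869448
  t = 1.5000: CF_t = 30.500000, DF = 0.969150, PV = 29.559078
  t = 2.0000: CF_t = 30.500000, DF = 0.959080, PV = 29.251933
  t = 2.5000: CF_t = 30.500000, DF = 0.949114, PV = 28.947979
  t = 3.0000: CF_t = 30.500000, DF = 0.939252, PV = 28.647184
  t = 3.5000: CF_t = 30.500000, DF = 0.929492, PV = 28.349514
  t = 4.0000: CF_t = 30.500000, DF = 0.919834, PV = 28.054937
  t = 4.5000: CF_t = 30.500000, DF = 0.910276, PV = 27.763421
  t = 5.0000: CF_t = 30.500000, DF = 0.900818, PV = 27.474934
  t = 5.5000: CF_t = 30.500000, DF = 0.891457, PV = 27.189445
  t = 6.0000: CF_t = 30.500000, DF = 0.882194, PV = 26.906922
  t = 6.5000: CF_t = 30.500000, DF = 0.873027, PV = 26.627335
  t = 7.0000: CF_t = 1030.500000, DF = 0.863956, PV = 890.306504
Price P = sum_t PV_t = 1259.131713

Answer: Price = 1259.1317


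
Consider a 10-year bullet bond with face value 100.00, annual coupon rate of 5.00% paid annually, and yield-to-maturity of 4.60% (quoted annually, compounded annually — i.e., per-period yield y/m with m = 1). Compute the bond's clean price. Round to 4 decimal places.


Answer: Price = 103.1496

Derivation:
Coupon per period c = face * coupon_rate / m = 5.000000
Periods per year m = 1; per-period yield y/m = 0.046000
Number of cashflows N = 10
Cashflows (t years, CF_t, discount factor 1/(1+y/m)^(m*t), PV):
  t = 1.0000: CF_t = 5.000000, DF = 0.956023, PV = 4.780115
  t = 2.0000: CF_t = 5.000000, DF = 0.913980, PV = 4.569899
  t = 3.0000: CF_t = 5.000000, DF = 0.873786, PV = 4.368929
  t = 4.0000: CF_t = 5.000000, DF = 0.835359, PV = 4.176796
  t = 5.0000: CF_t = 5.000000, DF = 0.798623, PV = 3.993113
  t = 6.0000: CF_t = 5.000000, DF = 0.763501, PV = 3.817507
  t = 7.0000: CF_t = 5.000000, DF = 0.729925, PV = 3.649625
  t = 8.0000: CF_t = 5.000000, DF = 0.697825, PV = 3.489125
  t = 9.0000: CF_t = 5.000000, DF = 0.667137, PV = 3.335684
  t = 10.0000: CF_t = 105.000000, DF = 0.637798, PV = 66.968790
Price P = sum_t PV_t = 103.149583


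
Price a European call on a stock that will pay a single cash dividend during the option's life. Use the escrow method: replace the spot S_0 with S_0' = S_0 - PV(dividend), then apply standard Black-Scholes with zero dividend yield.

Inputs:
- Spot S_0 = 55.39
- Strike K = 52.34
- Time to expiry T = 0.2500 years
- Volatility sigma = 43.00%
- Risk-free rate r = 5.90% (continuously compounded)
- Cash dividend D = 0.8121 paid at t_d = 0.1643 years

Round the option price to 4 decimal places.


Answer: Price = 6.2069

Derivation:
PV(D) = D * exp(-r * t_d) = 0.8121 * 0.99035313 = 0.80426578
S_0' = S_0 - PV(D) = 55.3900 - 0.80426578 = 54.58573422
d1 = (ln(S_0'/K) + (r + sigma^2/2)*T) / (sigma*sqrt(T)) = 0.37150778
d2 = d1 - sigma*sqrt(T) = 0.15650778
exp(-rT) = 0.98535825
N(d1) = 0.64487032; N(d2) = 0.56218361
C = S_0' * N(d1) - K * exp(-rT) * N(d2) = 54.58573422 * 0.64487032 - 52.3400 * 0.98535825 * 0.56218361 = 6.2069


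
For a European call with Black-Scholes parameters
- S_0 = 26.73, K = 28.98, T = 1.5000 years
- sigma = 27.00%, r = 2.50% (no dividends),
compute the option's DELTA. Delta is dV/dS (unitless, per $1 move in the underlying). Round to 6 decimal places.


Answer: Delta = 0.513697

Derivation:
d1 = 0.0343400114; d2 = -0.2963411039
phi(d1) = 0.3987071261; exp(-qT) = 1.0000000000; exp(-rT) = 0.9631944177
N(d1) = 0.5136969904
Delta = exp(-qT) * N(d1) = 1.0000000000 * 0.5136969904 = 0.513697


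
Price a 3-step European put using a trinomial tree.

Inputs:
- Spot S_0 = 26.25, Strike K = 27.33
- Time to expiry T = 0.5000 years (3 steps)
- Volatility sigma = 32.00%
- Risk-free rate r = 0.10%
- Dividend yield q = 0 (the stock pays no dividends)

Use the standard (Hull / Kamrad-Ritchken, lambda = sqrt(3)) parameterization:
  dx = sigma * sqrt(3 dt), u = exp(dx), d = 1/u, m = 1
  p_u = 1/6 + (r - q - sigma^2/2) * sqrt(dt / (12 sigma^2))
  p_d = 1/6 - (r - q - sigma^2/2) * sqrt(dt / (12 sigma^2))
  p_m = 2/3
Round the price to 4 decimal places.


dt = T/N = 0.166667; dx = sigma*sqrt(3*dt) = 0.226274
u = exp(dx) = 1.253919; d = 1/u = 0.797499
p_u = 0.148179, p_m = 0.666667, p_d = 0.185155
Discount per step: exp(-r*dt) = 0.999833
Stock lattice S(k, j) with j the centered position index:
  k=0: S(0,+0) = 26.2500
  k=1: S(1,-1) = 20.9344; S(1,+0) = 26.2500; S(1,+1) = 32.9154
  k=2: S(2,-2) = 16.6951; S(2,-1) = 20.9344; S(2,+0) = 26.2500; S(2,+1) = 32.9154; S(2,+2) = 41.2732
  k=3: S(3,-3) = 13.3144; S(3,-2) = 16.6951; S(3,-1) = 20.9344; S(3,+0) = 26.2500; S(3,+1) = 32.9154; S(3,+2) = 41.2732; S(3,+3) = 51.7533
Terminal payoffs V(N, j) = max(K - S_T, 0):
  V(3,-3) = 14.015636; V(3,-2) = 10.634860; V(3,-1) = 6.395640; V(3,+0) = 1.080000; V(3,+1) = 0.000000; V(3,+2) = 0.000000; V(3,+3) = 0.000000
Backward induction: V(k, j) = exp(-r*dt) * [p_u * V(k+1, j+1) + p_m * V(k+1, j) + p_d * V(k+1, j-1)]
  V(2,-2) = exp(-r*dt) * [p_u*6.395640 + p_m*10.634860 + p_d*14.015636] = 10.630892
  V(2,-1) = exp(-r*dt) * [p_u*1.080000 + p_m*6.395640 + p_d*10.634860] = 6.391821
  V(2,+0) = exp(-r*dt) * [p_u*0.000000 + p_m*1.080000 + p_d*6.395640] = 1.903865
  V(2,+1) = exp(-r*dt) * [p_u*0.000000 + p_m*0.000000 + p_d*1.080000] = 0.199934
  V(2,+2) = exp(-r*dt) * [p_u*0.000000 + p_m*0.000000 + p_d*0.000000] = 0.000000
  V(1,-1) = exp(-r*dt) * [p_u*1.903865 + p_m*6.391821 + p_d*10.630892] = 6.510599
  V(1,+0) = exp(-r*dt) * [p_u*0.199934 + p_m*1.903865 + p_d*6.391821] = 2.481930
  V(1,+1) = exp(-r*dt) * [p_u*0.000000 + p_m*0.199934 + p_d*1.903865] = 0.485717
  V(0,+0) = exp(-r*dt) * [p_u*0.485717 + p_m*2.481930 + p_d*6.510599] = 2.931572

Answer: Price = V(0,0) = 2.9316


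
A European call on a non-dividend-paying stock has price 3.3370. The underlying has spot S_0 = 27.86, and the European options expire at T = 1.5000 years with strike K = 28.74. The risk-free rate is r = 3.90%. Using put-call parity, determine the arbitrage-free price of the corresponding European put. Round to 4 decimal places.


Put-call parity: C - P = S_0 * exp(-qT) - K * exp(-rT).
S_0 * exp(-qT) = 27.8600 * 1.00000000 = 27.86000000
K * exp(-rT) = 28.7400 * 0.94317824 = 27.10694263
P = C - S*exp(-qT) + K*exp(-rT)
P = 3.3370 - 27.86000000 + 27.10694263 = 2.5839

Answer: Put price = 2.5839


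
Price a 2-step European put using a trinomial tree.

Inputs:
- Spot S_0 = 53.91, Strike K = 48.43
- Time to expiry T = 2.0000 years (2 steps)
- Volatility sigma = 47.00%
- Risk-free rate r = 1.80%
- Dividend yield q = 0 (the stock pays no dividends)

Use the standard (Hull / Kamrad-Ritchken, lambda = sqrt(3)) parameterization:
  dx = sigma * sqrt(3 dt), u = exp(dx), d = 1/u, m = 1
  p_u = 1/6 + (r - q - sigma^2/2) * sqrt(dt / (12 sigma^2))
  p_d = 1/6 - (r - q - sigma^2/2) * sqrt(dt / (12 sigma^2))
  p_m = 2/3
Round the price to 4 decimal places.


Answer: Price = V(0,0) = 8.8771

Derivation:
dt = T/N = 1.000000; dx = sigma*sqrt(3*dt) = 0.814064
u = exp(dx) = 2.257062; d = 1/u = 0.443054
p_u = 0.109884, p_m = 0.666667, p_d = 0.223450
Discount per step: exp(-r*dt) = 0.982161
Stock lattice S(k, j) with j the centered position index:
  k=0: S(0,+0) = 53.9100
  k=1: S(1,-1) = 23.8850; S(1,+0) = 53.9100; S(1,+1) = 121.6782
  k=2: S(2,-2) = 10.5824; S(2,-1) = 23.8850; S(2,+0) = 53.9100; S(2,+1) = 121.6782; S(2,+2) = 274.6352
Terminal payoffs V(N, j) = max(K - S_T, 0):
  V(2,-2) = 37.847642; V(2,-1) = 24.544965; V(2,+0) = 0.000000; V(2,+1) = 0.000000; V(2,+2) = 0.000000
Backward induction: V(k, j) = exp(-r*dt) * [p_u * V(k+1, j+1) + p_m * V(k+1, j) + p_d * V(k+1, j-1)]
  V(1,-1) = exp(-r*dt) * [p_u*0.000000 + p_m*24.544965 + p_d*37.847642] = 24.377584
  V(1,+0) = exp(-r*dt) * [p_u*0.000000 + p_m*0.000000 + p_d*24.544965] = 5.386726
  V(1,+1) = exp(-r*dt) * [p_u*0.000000 + p_m*0.000000 + p_d*0.000000] = 0.000000
  V(0,+0) = exp(-r*dt) * [p_u*0.000000 + p_m*5.386726 + p_d*24.377584] = 8.877080


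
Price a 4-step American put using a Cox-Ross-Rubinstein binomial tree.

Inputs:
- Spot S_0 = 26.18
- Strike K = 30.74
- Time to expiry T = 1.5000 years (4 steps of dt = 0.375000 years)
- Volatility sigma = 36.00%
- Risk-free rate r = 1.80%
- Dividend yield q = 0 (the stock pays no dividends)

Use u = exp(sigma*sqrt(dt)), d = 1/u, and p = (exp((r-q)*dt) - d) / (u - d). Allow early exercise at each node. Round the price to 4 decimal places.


dt = T/N = 0.375000
u = exp(sigma*sqrt(dt)) = 1.246643; d = 1/u = 0.802154
p = (exp((r-q)*dt) - d) / (u - d) = 0.460346
Discount per step: exp(-r*dt) = 0.993273
Stock lattice S(k, i) with i counting down-moves:
  k=0: S(0,0) = 26.1800
  k=1: S(1,0) = 32.6371; S(1,1) = 21.0004
  k=2: S(2,0) = 40.6868; S(2,1) = 26.1800; S(2,2) = 16.8456
  k=3: S(3,0) = 50.7219; S(3,1) = 32.6371; S(3,2) = 21.0004; S(3,3) = 13.5127
  k=4: S(4,0) = 63.2321; S(4,1) = 40.6868; S(4,2) = 26.1800; S(4,3) = 16.8456; S(4,4) = 10.8393
Terminal payoffs V(N, i) = max(K - S_T, 0):
  V(4,0) = 0.000000; V(4,1) = 0.000000; V(4,2) = 4.560000; V(4,3) = 13.894432; V(4,4) = 19.900689
Backward induction: V(k, i) = exp(-r*dt) * [p * V(k+1, i) + (1-p) * V(k+1, i+1)]; then take max(V_cont, immediate exercise) for American.
  V(3,0) = exp(-r*dt) * [p*0.000000 + (1-p)*0.000000] = 0.000000; exercise = 0.000000; V(3,0) = max -> 0.000000
  V(3,1) = exp(-r*dt) * [p*0.000000 + (1-p)*4.560000] = 2.444268; exercise = 0.000000; V(3,1) = max -> 2.444268
  V(3,2) = exp(-r*dt) * [p*4.560000 + (1-p)*13.894432] = 9.532800; exercise = 9.739596; V(3,2) = max -> 9.739596
  V(3,3) = exp(-r*dt) * [p*13.894432 + (1-p)*19.900689] = 17.020456; exercise = 17.227252; V(3,3) = max -> 17.227252
  V(2,0) = exp(-r*dt) * [p*0.000000 + (1-p)*2.444268] = 1.310185; exercise = 0.000000; V(2,0) = max -> 1.310185
  V(2,1) = exp(-r*dt) * [p*2.444268 + (1-p)*9.739596] = 6.338293; exercise = 4.560000; V(2,1) = max -> 6.338293
  V(2,2) = exp(-r*dt) * [p*9.739596 + (1-p)*17.227252] = 13.687636; exercise = 13.894432; V(2,2) = max -> 13.894432
  V(1,0) = exp(-r*dt) * [p*1.310185 + (1-p)*6.338293] = 3.996556; exercise = 0.000000; V(1,0) = max -> 3.996556
  V(1,1) = exp(-r*dt) * [p*6.338293 + (1-p)*13.894432] = 10.345922; exercise = 9.739596; V(1,1) = max -> 10.345922
  V(0,0) = exp(-r*dt) * [p*3.996556 + (1-p)*10.345922] = 7.373080; exercise = 4.560000; V(0,0) = max -> 7.373080

Answer: Price = V(0,0) = 7.3731


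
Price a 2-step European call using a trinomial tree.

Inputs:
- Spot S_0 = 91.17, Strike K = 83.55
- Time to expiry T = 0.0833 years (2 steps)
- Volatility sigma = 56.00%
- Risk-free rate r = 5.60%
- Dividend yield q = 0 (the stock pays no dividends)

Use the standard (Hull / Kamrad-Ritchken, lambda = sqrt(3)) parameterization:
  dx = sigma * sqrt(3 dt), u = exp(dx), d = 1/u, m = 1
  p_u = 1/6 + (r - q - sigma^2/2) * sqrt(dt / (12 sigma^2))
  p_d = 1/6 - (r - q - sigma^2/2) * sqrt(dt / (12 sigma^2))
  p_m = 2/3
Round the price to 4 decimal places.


Answer: Price = V(0,0) = 10.7605

Derivation:
dt = T/N = 0.041650; dx = sigma*sqrt(3*dt) = 0.197950
u = exp(dx) = 1.218902; d = 1/u = 0.820411
p_u = 0.156062, p_m = 0.666667, p_d = 0.177271
Discount per step: exp(-r*dt) = 0.997670
Stock lattice S(k, j) with j the centered position index:
  k=0: S(0,+0) = 91.1700
  k=1: S(1,-1) = 74.7968; S(1,+0) = 91.1700; S(1,+1) = 111.1273
  k=2: S(2,-2) = 61.3641; S(2,-1) = 74.7968; S(2,+0) = 91.1700; S(2,+1) = 111.1273; S(2,+2) = 135.4532
Terminal payoffs V(N, j) = max(S_T - K, 0):
  V(2,-2) = 0.000000; V(2,-1) = 0.000000; V(2,+0) = 7.620000; V(2,+1) = 27.577278; V(2,+2) = 51.903240
Backward induction: V(k, j) = exp(-r*dt) * [p_u * V(k+1, j+1) + p_m * V(k+1, j) + p_d * V(k+1, j-1)]
  V(1,-1) = exp(-r*dt) * [p_u*7.620000 + p_m*0.000000 + p_d*0.000000] = 1.186423
  V(1,+0) = exp(-r*dt) * [p_u*27.577278 + p_m*7.620000 + p_d*0.000000] = 9.361909
  V(1,+1) = exp(-r*dt) * [p_u*51.903240 + p_m*27.577278 + p_d*7.620000] = 27.770943
  V(0,+0) = exp(-r*dt) * [p_u*27.770943 + p_m*9.361909 + p_d*1.186423] = 10.760458


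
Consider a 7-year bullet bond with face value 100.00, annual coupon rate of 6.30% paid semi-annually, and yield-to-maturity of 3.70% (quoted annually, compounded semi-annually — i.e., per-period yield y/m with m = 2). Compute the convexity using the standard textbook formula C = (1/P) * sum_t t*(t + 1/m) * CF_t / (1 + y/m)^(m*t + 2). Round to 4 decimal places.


Coupon per period c = face * coupon_rate / m = 3.150000
Periods per year m = 2; per-period yield y/m = 0.018500
Number of cashflows N = 14
Cashflows (t years, CF_t, discount factor 1/(1+y/m)^(m*t), PV):
  t = 0.5000: CF_t = 3.150000, DF = 0.981836, PV = 3.092784
  t = 1.0000: CF_t = 3.150000, DF = 0.964002, PV = 3.036606
  t = 1.5000: CF_t = 3.150000, DF = 0.946492, PV = 2.981449
  t = 2.0000: CF_t = 3.150000, DF = 0.929300, PV = 2.927295
  t = 2.5000: CF_t = 3.150000, DF = 0.912420, PV = 2.874123
  t = 3.0000: CF_t = 3.150000, DF = 0.895847, PV = 2.821918
  t = 3.5000: CF_t = 3.150000, DF = 0.879575, PV = 2.770661
  t = 4.0000: CF_t = 3.150000, DF = 0.863598, PV = 2.720334
  t = 4.5000: CF_t = 3.150000, DF = 0.847912, PV = 2.670922
  t = 5.0000: CF_t = 3.150000, DF = 0.832510, PV = 2.622408
  t = 5.5000: CF_t = 3.150000, DF = 0.817389, PV = 2.574774
  t = 6.0000: CF_t = 3.150000, DF = 0.802542, PV = 2.528006
  t = 6.5000: CF_t = 3.150000, DF = 0.787964, PV = 2.482088
  t = 7.0000: CF_t = 103.150000, DF = 0.773652, PV = 79.802182
Price P = sum_t PV_t = 115.905550
Convexity numerator sum_t t*(t + 1/m) * CF_t / (1+y/m)^(m*t + 2):
  t = 0.5000: term = 1.490725
  t = 1.0000: term = 4.390942
  t = 1.5000: term = 8.622370
  t = 2.0000: term = 14.109589
  t = 2.5000: term = 20.779954
  t = 3.0000: term = 28.563511
  t = 3.5000: term = 37.392912
  t = 4.0000: term = 47.203340
  t = 4.5000: term = 57.932425
  t = 5.0000: term = 69.520174
  t = 5.5000: term = 81.908894
  t = 6.0000: term = 95.043122
  t = 6.5000: term = 108.869556
  t = 7.0000: term = 4038.796789
Convexity = (1/P) * sum = 4614.624301 / 115.905550 = 39.813661

Answer: Convexity = 39.8137


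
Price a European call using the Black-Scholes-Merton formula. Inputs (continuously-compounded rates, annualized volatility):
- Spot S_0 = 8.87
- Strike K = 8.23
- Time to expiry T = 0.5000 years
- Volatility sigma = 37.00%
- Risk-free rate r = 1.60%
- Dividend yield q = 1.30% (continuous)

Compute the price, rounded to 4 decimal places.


d1 = (ln(S/K) + (r - q + 0.5*sigma^2) * T) / (sigma * sqrt(T)) = 0.42278787
d2 = d1 - sigma * sqrt(T) = 0.16115836
exp(-rT) = 0.99203191; exp(-qT) = 0.99352108
C = S_0 * exp(-qT) * N(d1) - K * exp(-rT) * N(d2)
N(d1) = 0.66377498; N(d2) = 0.56401566
C = 8.8700 * 0.99352108 * 0.66377498 - 8.2300 * 0.99203191 * 0.56401566 = 1.2447

Answer: Price = 1.2447


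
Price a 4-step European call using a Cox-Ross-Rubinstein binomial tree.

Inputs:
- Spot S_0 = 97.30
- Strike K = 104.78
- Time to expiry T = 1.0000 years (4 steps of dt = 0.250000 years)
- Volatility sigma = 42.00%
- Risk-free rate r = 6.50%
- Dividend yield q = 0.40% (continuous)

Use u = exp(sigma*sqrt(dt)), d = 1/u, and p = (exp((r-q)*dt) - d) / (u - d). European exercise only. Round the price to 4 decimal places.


Answer: Price = V(0,0) = 15.6995

Derivation:
dt = T/N = 0.250000
u = exp(sigma*sqrt(dt)) = 1.233678; d = 1/u = 0.810584
p = (exp((r-q)*dt) - d) / (u - d) = 0.484012
Discount per step: exp(-r*dt) = 0.983881
Stock lattice S(k, i) with i counting down-moves:
  k=0: S(0,0) = 97.3000
  k=1: S(1,0) = 120.0369; S(1,1) = 78.8698
  k=2: S(2,0) = 148.0869; S(2,1) = 97.3000; S(2,2) = 63.9307
  k=3: S(3,0) = 182.6915; S(3,1) = 120.0369; S(3,2) = 78.8698; S(3,3) = 51.8212
  k=4: S(4,0) = 225.3825; S(4,1) = 148.0869; S(4,2) = 97.3000; S(4,3) = 63.9307; S(4,4) = 42.0054
Terminal payoffs V(N, i) = max(S_T - K, 0):
  V(4,0) = 120.602507; V(4,1) = 43.306859; V(4,2) = 0.000000; V(4,3) = 0.000000; V(4,4) = 0.000000
Backward induction: V(k, i) = exp(-r*dt) * [p * V(k+1, i) + (1-p) * V(k+1, i+1)].
  V(3,0) = exp(-r*dt) * [p*120.602507 + (1-p)*43.306859] = 79.417825
  V(3,1) = exp(-r*dt) * [p*43.306859 + (1-p)*0.000000] = 20.623190
  V(3,2) = exp(-r*dt) * [p*0.000000 + (1-p)*0.000000] = 0.000000
  V(3,3) = exp(-r*dt) * [p*0.000000 + (1-p)*0.000000] = 0.000000
  V(2,0) = exp(-r*dt) * [p*79.417825 + (1-p)*20.623190] = 48.289406
  V(2,1) = exp(-r*dt) * [p*20.623190 + (1-p)*0.000000] = 9.820984
  V(2,2) = exp(-r*dt) * [p*0.000000 + (1-p)*0.000000] = 0.000000
  V(1,0) = exp(-r*dt) * [p*48.289406 + (1-p)*9.820984] = 27.981757
  V(1,1) = exp(-r*dt) * [p*9.820984 + (1-p)*0.000000] = 4.676858
  V(0,0) = exp(-r*dt) * [p*27.981757 + (1-p)*4.676858] = 15.699515


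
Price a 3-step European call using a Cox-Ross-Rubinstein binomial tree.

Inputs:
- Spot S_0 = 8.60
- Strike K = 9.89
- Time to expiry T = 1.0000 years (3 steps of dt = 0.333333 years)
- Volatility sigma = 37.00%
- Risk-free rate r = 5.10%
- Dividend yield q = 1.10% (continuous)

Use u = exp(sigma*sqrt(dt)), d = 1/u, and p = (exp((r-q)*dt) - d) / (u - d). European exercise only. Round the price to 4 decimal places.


dt = T/N = 0.333333
u = exp(sigma*sqrt(dt)) = 1.238152; d = 1/u = 0.807656
p = (exp((r-q)*dt) - d) / (u - d) = 0.477977
Discount per step: exp(-r*dt) = 0.983144
Stock lattice S(k, i) with i counting down-moves:
  k=0: S(0,0) = 8.6000
  k=1: S(1,0) = 10.6481; S(1,1) = 6.9458
  k=2: S(2,0) = 13.1840; S(2,1) = 8.6000; S(2,2) = 5.6098
  k=3: S(3,0) = 16.3237; S(3,1) = 10.6481; S(3,2) = 6.9458; S(3,3) = 4.5308
Terminal payoffs V(N, i) = max(S_T - K, 0):
  V(3,0) = 6.433748; V(3,1) = 0.758104; V(3,2) = 0.000000; V(3,3) = 0.000000
Backward induction: V(k, i) = exp(-r*dt) * [p * V(k+1, i) + (1-p) * V(k+1, i+1)].
  V(2,0) = exp(-r*dt) * [p*6.433748 + (1-p)*0.758104] = 3.412422
  V(2,1) = exp(-r*dt) * [p*0.758104 + (1-p)*0.000000] = 0.356248
  V(2,2) = exp(-r*dt) * [p*0.000000 + (1-p)*0.000000] = 0.000000
  V(1,0) = exp(-r*dt) * [p*3.412422 + (1-p)*0.356248] = 1.786400
  V(1,1) = exp(-r*dt) * [p*0.356248 + (1-p)*0.000000] = 0.167408
  V(0,0) = exp(-r*dt) * [p*1.786400 + (1-p)*0.167408] = 0.925382

Answer: Price = V(0,0) = 0.9254


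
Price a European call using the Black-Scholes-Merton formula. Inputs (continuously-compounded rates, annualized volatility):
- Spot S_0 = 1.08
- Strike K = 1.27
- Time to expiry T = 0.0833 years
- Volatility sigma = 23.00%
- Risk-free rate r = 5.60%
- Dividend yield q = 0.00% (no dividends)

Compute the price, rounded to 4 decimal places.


d1 = (ln(S/K) + (r - q + 0.5*sigma^2) * T) / (sigma * sqrt(T)) = -2.33779900
d2 = d1 - sigma * sqrt(T) = -2.40418100
exp(-rT) = 0.99534606; exp(-qT) = 1.00000000
C = S_0 * exp(-qT) * N(d1) - K * exp(-rT) * N(d2)
N(d1) = 0.00969884; N(d2) = 0.00810437
C = 1.0800 * 1.00000000 * 0.00969884 - 1.2700 * 0.99534606 * 0.00810437 = 0.0002

Answer: Price = 0.0002


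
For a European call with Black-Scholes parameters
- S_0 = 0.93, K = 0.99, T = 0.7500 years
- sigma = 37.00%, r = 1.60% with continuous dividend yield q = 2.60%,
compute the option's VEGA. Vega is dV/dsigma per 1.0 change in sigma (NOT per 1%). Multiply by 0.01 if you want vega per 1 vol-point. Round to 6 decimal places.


Answer: Vega = 0.314570

Derivation:
d1 = -0.0583056892; d2 = -0.3787350886
phi(d1) = 0.3982647436; exp(-qT) = 0.9806888952; exp(-rT) = 0.9880717129
Vega = S * exp(-qT) * phi(d1) * sqrt(T) = 0.9300 * 0.9806888952 * 0.3982647436 * 0.8660254038 = 0.314570


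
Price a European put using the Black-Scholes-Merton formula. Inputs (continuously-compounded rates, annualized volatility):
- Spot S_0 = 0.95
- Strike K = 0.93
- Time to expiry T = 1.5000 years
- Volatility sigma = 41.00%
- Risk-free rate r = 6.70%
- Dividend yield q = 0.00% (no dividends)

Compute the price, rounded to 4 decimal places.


Answer: Price = 0.1282

Derivation:
d1 = (ln(S/K) + (r - q + 0.5*sigma^2) * T) / (sigma * sqrt(T)) = 0.49358692
d2 = d1 - sigma * sqrt(T) = -0.00855848
exp(-rT) = 0.90438511; exp(-qT) = 1.00000000
P = K * exp(-rT) * N(-d2) - S_0 * exp(-qT) * N(-d1)
N(-d1) = 0.31079897; N(-d2) = 0.50341430
P = 0.9300 * 0.90438511 * 0.50341430 - 0.9500 * 1.00000000 * 0.31079897 = 0.1282


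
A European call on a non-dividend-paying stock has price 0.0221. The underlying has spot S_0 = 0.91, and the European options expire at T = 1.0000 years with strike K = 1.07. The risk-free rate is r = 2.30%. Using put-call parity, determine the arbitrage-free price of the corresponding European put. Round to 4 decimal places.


Put-call parity: C - P = S_0 * exp(-qT) - K * exp(-rT).
S_0 * exp(-qT) = 0.9100 * 1.00000000 = 0.91000000
K * exp(-rT) = 1.0700 * 0.97726248 = 1.04567086
P = C - S*exp(-qT) + K*exp(-rT)
P = 0.0221 - 0.91000000 + 1.04567086 = 0.1578

Answer: Put price = 0.1578


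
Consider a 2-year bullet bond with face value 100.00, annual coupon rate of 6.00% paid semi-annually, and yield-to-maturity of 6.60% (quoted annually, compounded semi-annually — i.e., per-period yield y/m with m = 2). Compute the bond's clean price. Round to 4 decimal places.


Coupon per period c = face * coupon_rate / m = 3.000000
Periods per year m = 2; per-period yield y/m = 0.033000
Number of cashflows N = 4
Cashflows (t years, CF_t, discount factor 1/(1+y/m)^(m*t), PV):
  t = 0.5000: CF_t = 3.000000, DF = 0.968054, PV = 2.904163
  t = 1.0000: CF_t = 3.000000, DF = 0.937129, PV = 2.811387
  t = 1.5000: CF_t = 3.000000, DF = 0.907192, PV = 2.721575
  t = 2.0000: CF_t = 103.000000, DF = 0.878211, PV = 90.455700
Price P = sum_t PV_t = 98.892824

Answer: Price = 98.8928


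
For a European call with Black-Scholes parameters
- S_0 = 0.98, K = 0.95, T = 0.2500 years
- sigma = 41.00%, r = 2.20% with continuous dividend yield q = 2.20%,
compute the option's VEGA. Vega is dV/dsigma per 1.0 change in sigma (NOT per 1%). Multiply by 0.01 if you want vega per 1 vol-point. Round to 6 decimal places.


Answer: Vega = 0.188231

Derivation:
d1 = 0.2541614003; d2 = 0.0491614003
phi(d1) = 0.3862627113; exp(-qT) = 0.9945150973; exp(-rT) = 0.9945150973
Vega = S * exp(-qT) * phi(d1) * sqrt(T) = 0.9800 * 0.9945150973 * 0.3862627113 * 0.5000000000 = 0.188231


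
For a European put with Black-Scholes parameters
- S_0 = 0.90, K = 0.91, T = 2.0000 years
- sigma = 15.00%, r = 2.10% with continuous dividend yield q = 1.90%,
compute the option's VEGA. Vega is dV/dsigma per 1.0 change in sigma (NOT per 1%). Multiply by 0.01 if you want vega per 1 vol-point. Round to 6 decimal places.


Answer: Vega = 0.487543

Derivation:
d1 = 0.0728327707; d2 = -0.1392992637
phi(d1) = 0.3978855653; exp(-qT) = 0.9627129409; exp(-rT) = 0.9588697806
Vega = S * exp(-qT) * phi(d1) * sqrt(T) = 0.9000 * 0.9627129409 * 0.3978855653 * 1.4142135624 = 0.487543


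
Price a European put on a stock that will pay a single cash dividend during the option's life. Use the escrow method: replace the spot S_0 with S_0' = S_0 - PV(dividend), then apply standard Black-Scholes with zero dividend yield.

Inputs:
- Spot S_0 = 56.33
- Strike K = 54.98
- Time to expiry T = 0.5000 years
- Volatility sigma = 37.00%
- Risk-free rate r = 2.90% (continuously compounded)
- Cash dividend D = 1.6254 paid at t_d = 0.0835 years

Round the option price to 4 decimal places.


Answer: Price = 5.4107

Derivation:
PV(D) = D * exp(-r * t_d) = 1.6254 * 0.99758143 = 1.62146886
S_0' = S_0 - PV(D) = 56.3300 - 1.62146886 = 54.70853114
d1 = (ln(S_0'/K) + (r + sigma^2/2)*T) / (sigma*sqrt(T)) = 0.16731743
d2 = d1 - sigma*sqrt(T) = -0.09431208
exp(-rT) = 0.98560462
N(-d1) = 0.43356015; N(-d2) = 0.53756937
P = K * exp(-rT) * N(-d2) - S_0' * N(-d1) = 54.9800 * 0.98560462 * 0.53756937 - 54.70853114 * 0.43356015 = 5.4107


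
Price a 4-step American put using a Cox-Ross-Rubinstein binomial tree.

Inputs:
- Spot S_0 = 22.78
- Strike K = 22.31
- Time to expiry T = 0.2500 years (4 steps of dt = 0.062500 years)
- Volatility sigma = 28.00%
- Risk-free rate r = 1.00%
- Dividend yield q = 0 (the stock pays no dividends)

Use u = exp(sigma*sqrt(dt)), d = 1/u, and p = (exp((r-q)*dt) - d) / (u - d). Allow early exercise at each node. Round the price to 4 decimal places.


dt = T/N = 0.062500
u = exp(sigma*sqrt(dt)) = 1.072508; d = 1/u = 0.932394
p = (exp((r-q)*dt) - d) / (u - d) = 0.486969
Discount per step: exp(-r*dt) = 0.999375
Stock lattice S(k, i) with i counting down-moves:
  k=0: S(0,0) = 22.7800
  k=1: S(1,0) = 24.4317; S(1,1) = 21.2399
  k=2: S(2,0) = 26.2032; S(2,1) = 22.7800; S(2,2) = 19.8040
  k=3: S(3,0) = 28.1032; S(3,1) = 24.4317; S(3,2) = 21.2399; S(3,3) = 18.4651
  k=4: S(4,0) = 30.1409; S(4,1) = 26.2032; S(4,2) = 22.7800; S(4,3) = 19.8040; S(4,4) = 17.2168
Terminal payoffs V(N, i) = max(K - S_T, 0):
  V(4,0) = 0.000000; V(4,1) = 0.000000; V(4,2) = 0.000000; V(4,3) = 2.506019; V(4,4) = 5.093246
Backward induction: V(k, i) = exp(-r*dt) * [p * V(k+1, i) + (1-p) * V(k+1, i+1)]; then take max(V_cont, immediate exercise) for American.
  V(3,0) = exp(-r*dt) * [p*0.000000 + (1-p)*0.000000] = 0.000000; exercise = 0.000000; V(3,0) = max -> 0.000000
  V(3,1) = exp(-r*dt) * [p*0.000000 + (1-p)*0.000000] = 0.000000; exercise = 0.000000; V(3,1) = max -> 0.000000
  V(3,2) = exp(-r*dt) * [p*0.000000 + (1-p)*2.506019] = 1.284862; exercise = 1.070069; V(3,2) = max -> 1.284862
  V(3,3) = exp(-r*dt) * [p*2.506019 + (1-p)*5.093246] = 3.830951; exercise = 3.844891; V(3,3) = max -> 3.844891
  V(2,0) = exp(-r*dt) * [p*0.000000 + (1-p)*0.000000] = 0.000000; exercise = 0.000000; V(2,0) = max -> 0.000000
  V(2,1) = exp(-r*dt) * [p*0.000000 + (1-p)*1.284862] = 0.658762; exercise = 0.000000; V(2,1) = max -> 0.658762
  V(2,2) = exp(-r*dt) * [p*1.284862 + (1-p)*3.844891] = 2.596612; exercise = 2.506019; V(2,2) = max -> 2.596612
  V(1,0) = exp(-r*dt) * [p*0.000000 + (1-p)*0.658762] = 0.337754; exercise = 0.000000; V(1,0) = max -> 0.337754
  V(1,1) = exp(-r*dt) * [p*0.658762 + (1-p)*2.596612] = 1.651906; exercise = 1.070069; V(1,1) = max -> 1.651906
  V(0,0) = exp(-r*dt) * [p*0.337754 + (1-p)*1.651906] = 1.011322; exercise = 0.000000; V(0,0) = max -> 1.011322

Answer: Price = V(0,0) = 1.0113


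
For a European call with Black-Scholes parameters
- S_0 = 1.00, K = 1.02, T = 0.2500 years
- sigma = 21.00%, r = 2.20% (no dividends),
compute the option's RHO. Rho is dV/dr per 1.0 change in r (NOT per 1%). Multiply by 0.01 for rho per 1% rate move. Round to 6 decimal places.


d1 = -0.0837154981; d2 = -0.1887154981
phi(d1) = 0.3975467763; exp(-qT) = 1.0000000000; exp(-rT) = 0.9945150973
N(d2) = 0.4251579021
Rho = K*T*exp(-rT)*N(d2) = 1.0200 * 0.2500 * 0.9945150973 * 0.4251579021 = 0.107821

Answer: Rho = 0.107821


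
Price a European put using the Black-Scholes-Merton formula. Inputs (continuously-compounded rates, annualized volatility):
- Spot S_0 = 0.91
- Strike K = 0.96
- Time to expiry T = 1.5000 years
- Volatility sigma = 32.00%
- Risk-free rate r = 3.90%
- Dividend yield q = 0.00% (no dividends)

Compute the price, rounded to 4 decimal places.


Answer: Price = 0.1388

Derivation:
d1 = (ln(S/K) + (r - q + 0.5*sigma^2) * T) / (sigma * sqrt(T)) = 0.20874581
d2 = d1 - sigma * sqrt(T) = -0.18317255
exp(-rT) = 0.94317824; exp(-qT) = 1.00000000
P = K * exp(-rT) * N(-d2) - S_0 * exp(-qT) * N(-d1)
N(-d1) = 0.41732334; N(-d2) = 0.57266868
P = 0.9600 * 0.94317824 * 0.57266868 - 0.9100 * 1.00000000 * 0.41732334 = 0.1388


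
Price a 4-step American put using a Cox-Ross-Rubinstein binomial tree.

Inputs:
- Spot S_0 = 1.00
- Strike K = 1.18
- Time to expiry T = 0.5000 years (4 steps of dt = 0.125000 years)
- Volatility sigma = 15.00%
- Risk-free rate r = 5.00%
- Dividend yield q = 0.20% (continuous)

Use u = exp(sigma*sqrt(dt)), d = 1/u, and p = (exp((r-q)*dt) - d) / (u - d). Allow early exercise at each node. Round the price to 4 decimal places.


Answer: Price = V(0,0) = 0.1800

Derivation:
dt = T/N = 0.125000
u = exp(sigma*sqrt(dt)) = 1.054464; d = 1/u = 0.948349
p = (exp((r-q)*dt) - d) / (u - d) = 0.543457
Discount per step: exp(-r*dt) = 0.993769
Stock lattice S(k, i) with i counting down-moves:
  k=0: S(0,0) = 1.0000
  k=1: S(1,0) = 1.0545; S(1,1) = 0.9483
  k=2: S(2,0) = 1.1119; S(2,1) = 1.0000; S(2,2) = 0.8994
  k=3: S(3,0) = 1.1725; S(3,1) = 1.0545; S(3,2) = 0.9483; S(3,3) = 0.8529
  k=4: S(4,0) = 1.2363; S(4,1) = 1.1119; S(4,2) = 1.0000; S(4,3) = 0.8994; S(4,4) = 0.8089
Terminal payoffs V(N, i) = max(K - S_T, 0):
  V(4,0) = 0.000000; V(4,1) = 0.068105; V(4,2) = 0.180000; V(4,3) = 0.280635; V(4,4) = 0.371142
Backward induction: V(k, i) = exp(-r*dt) * [p * V(k+1, i) + (1-p) * V(k+1, i+1)]; then take max(V_cont, immediate exercise) for American.
  V(3,0) = exp(-r*dt) * [p*0.000000 + (1-p)*0.068105] = 0.030899; exercise = 0.007546; V(3,0) = max -> 0.030899
  V(3,1) = exp(-r*dt) * [p*0.068105 + (1-p)*0.180000] = 0.118447; exercise = 0.125536; V(3,1) = max -> 0.125536
  V(3,2) = exp(-r*dt) * [p*0.180000 + (1-p)*0.280635] = 0.224536; exercise = 0.231651; V(3,2) = max -> 0.231651
  V(3,3) = exp(-r*dt) * [p*0.280635 + (1-p)*0.371142] = 0.319949; exercise = 0.327088; V(3,3) = max -> 0.327088
  V(2,0) = exp(-r*dt) * [p*0.030899 + (1-p)*0.125536] = 0.073643; exercise = 0.068105; V(2,0) = max -> 0.073643
  V(2,1) = exp(-r*dt) * [p*0.125536 + (1-p)*0.231651] = 0.172898; exercise = 0.180000; V(2,1) = max -> 0.180000
  V(2,2) = exp(-r*dt) * [p*0.231651 + (1-p)*0.327088] = 0.273508; exercise = 0.280635; V(2,2) = max -> 0.280635
  V(1,0) = exp(-r*dt) * [p*0.073643 + (1-p)*0.180000] = 0.121438; exercise = 0.125536; V(1,0) = max -> 0.125536
  V(1,1) = exp(-r*dt) * [p*0.180000 + (1-p)*0.280635] = 0.224536; exercise = 0.231651; V(1,1) = max -> 0.231651
  V(0,0) = exp(-r*dt) * [p*0.125536 + (1-p)*0.231651] = 0.172898; exercise = 0.180000; V(0,0) = max -> 0.180000


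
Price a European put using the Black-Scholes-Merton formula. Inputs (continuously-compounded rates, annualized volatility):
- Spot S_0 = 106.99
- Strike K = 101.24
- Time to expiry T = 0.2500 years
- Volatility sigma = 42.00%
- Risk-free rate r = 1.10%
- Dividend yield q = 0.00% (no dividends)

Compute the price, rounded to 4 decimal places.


d1 = (ln(S/K) + (r - q + 0.5*sigma^2) * T) / (sigma * sqrt(T)) = 0.38114970
d2 = d1 - sigma * sqrt(T) = 0.17114970
exp(-rT) = 0.99725378; exp(-qT) = 1.00000000
P = K * exp(-rT) * N(-d2) - S_0 * exp(-qT) * N(-d1)
N(-d1) = 0.35154609; N(-d2) = 0.43205303
P = 101.2400 * 0.99725378 * 0.43205303 - 106.9900 * 1.00000000 * 0.35154609 = 6.0090

Answer: Price = 6.0090


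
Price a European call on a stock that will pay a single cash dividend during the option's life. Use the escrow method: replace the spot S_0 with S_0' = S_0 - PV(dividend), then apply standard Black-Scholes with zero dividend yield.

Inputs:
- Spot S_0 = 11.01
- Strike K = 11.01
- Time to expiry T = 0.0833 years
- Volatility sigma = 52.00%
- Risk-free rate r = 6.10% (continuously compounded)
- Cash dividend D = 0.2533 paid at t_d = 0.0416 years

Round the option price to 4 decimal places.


PV(D) = D * exp(-r * t_d) = 0.2533 * 0.99746562 = 0.25265804
S_0' = S_0 - PV(D) = 11.0100 - 0.25265804 = 10.75734196
d1 = (ln(S_0'/K) + (r + sigma^2/2)*T) / (sigma*sqrt(T)) = -0.04578857
d2 = d1 - sigma*sqrt(T) = -0.19586961
exp(-rT) = 0.99493159
N(d1) = 0.48173938; N(d2) = 0.42235611
C = S_0' * N(d1) - K * exp(-rT) * N(d2) = 10.75734196 * 0.48173938 - 11.0100 * 0.99493159 * 0.42235611 = 0.5557

Answer: Price = 0.5557
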